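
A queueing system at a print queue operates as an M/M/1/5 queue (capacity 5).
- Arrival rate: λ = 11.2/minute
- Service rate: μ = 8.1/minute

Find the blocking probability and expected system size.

ρ = λ/μ = 11.2/8.1 = 1.3827
P₀ = (1-ρ)/(1-ρ^(K+1)) = (1-1.3827)/(1-1.3827^6) = -0.3827/-5.9882 = 0.06391
P_K = P₀×ρ^K = 0.06391 × 1.3827^5 = 0.06391 × 5.0541 = 0.3230
Blocking probability P_5 = 0.3230 (32.30%)
L = ρ[1 - (K+1)ρ^K + Kρ^(K+1)] / [(1-ρ)(1-ρ^(K+1))]
L = 1.3827 × (1 - 6×5.05405 + 5×6.98824) / ((1 - 1.3827) × (1 - 6.98824)) = 3.3890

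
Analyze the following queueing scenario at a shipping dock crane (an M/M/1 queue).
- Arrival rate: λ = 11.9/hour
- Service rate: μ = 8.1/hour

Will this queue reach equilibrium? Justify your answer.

Stability requires ρ = λ/(cμ) < 1
ρ = 11.9/(1 × 8.1) = 11.9/8.10 = 1.4691
Since 1.4691 ≥ 1, the system is UNSTABLE.
Queue grows without bound. Need μ > λ = 11.9.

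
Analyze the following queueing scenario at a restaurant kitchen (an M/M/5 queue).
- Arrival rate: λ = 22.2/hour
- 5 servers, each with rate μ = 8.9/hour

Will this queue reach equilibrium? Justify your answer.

Stability requires ρ = λ/(cμ) < 1
ρ = 22.2/(5 × 8.9) = 22.2/44.50 = 0.4989
Since 0.4989 < 1, the system is STABLE.
The servers are busy 49.89% of the time.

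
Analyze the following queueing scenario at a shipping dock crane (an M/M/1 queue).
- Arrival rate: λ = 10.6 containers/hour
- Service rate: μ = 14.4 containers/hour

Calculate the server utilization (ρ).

Server utilization: ρ = λ/μ
ρ = 10.6/14.4 = 0.7361
The server is busy 73.61% of the time.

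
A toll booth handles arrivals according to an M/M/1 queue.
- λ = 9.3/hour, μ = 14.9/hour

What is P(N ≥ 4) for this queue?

ρ = λ/μ = 9.3/14.9 = 0.6242
P(N ≥ n) = ρⁿ
P(N ≥ 4) = 0.6242^4
P(N ≥ 4) = 0.1518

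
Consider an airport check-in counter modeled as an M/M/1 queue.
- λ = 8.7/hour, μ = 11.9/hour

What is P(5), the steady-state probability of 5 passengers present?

ρ = λ/μ = 8.7/11.9 = 0.73109
P(n) = (1-ρ)ρⁿ
P(5) = (1-0.73109) × 0.73109^5
P(5) = 0.26891 × 0.20886
P(5) = 0.05616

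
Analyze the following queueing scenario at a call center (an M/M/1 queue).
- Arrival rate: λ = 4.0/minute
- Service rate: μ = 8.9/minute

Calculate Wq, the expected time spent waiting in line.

First, compute utilization: ρ = λ/μ = 4.0/8.9 = 0.4494
For M/M/1: Wq = λ/(μ(μ-λ))
Wq = 4.0/(8.9 × (8.9-4.0))
Wq = 4.0/(8.9 × 4.90)
Wq = 0.09172 minutes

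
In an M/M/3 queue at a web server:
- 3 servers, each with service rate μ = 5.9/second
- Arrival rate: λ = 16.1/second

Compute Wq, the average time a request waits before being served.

Traffic intensity: ρ = λ/(cμ) = 16.1/(3×5.9) = 0.9096
Since ρ = 0.9096 < 1, system is stable.
Offered load a = λ/μ = cρ = 16.1/5.9 = 2.7288
P₀ = [ Σₙ₌₀^2 aⁿ/n! + a^3/(3!(1-ρ)) ]⁻¹
Σ = a^0/0! + a^1/1! + a^2/2! = 1.0000 + 2.7288 + 3.7232 = 7.4520
a^3/(3!(1-ρ)) = 20.3199/(6 × 0.0903955) = 37.4648
P₀ = 1/(7.4520 + 37.4648) = 0.02226
Lq = P₀·a^3·ρ / (3!(1-ρ)²) = 0.0222634 × 20.3199 × 0.909605 / (6 × 0.00817134) = 8.3931
Wq = Lq/λ = 8.3931/16.1 = 0.5213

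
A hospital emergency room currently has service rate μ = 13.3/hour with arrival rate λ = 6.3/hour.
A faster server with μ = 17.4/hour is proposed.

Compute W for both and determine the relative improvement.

System 1: ρ₁ = 6.3/13.3 = 0.4737, W₁ = 1/(13.3-6.3) = 0.14286
System 2: ρ₂ = 6.3/17.4 = 0.3621, W₂ = 1/(17.4-6.3) = 0.090090
Improvement: (W₁-W₂)/W₁ = (0.14286-0.090090)/0.14286 = 36.94%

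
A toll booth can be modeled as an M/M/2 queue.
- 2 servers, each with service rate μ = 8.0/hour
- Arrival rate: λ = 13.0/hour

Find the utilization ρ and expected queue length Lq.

Traffic intensity: ρ = λ/(cμ) = 13.0/(2×8.0) = 0.8125
Since ρ = 0.8125 < 1, system is stable.
Offered load a = λ/μ = cρ = 13.0/8.0 = 1.6250
P₀ = [ Σₙ₌₀^1 aⁿ/n! + a^2/(2!(1-ρ)) ]⁻¹
Σ = a^0/0! + a^1/1! = 1.0000 + 1.6250 = 2.6250
a^2/(2!(1-ρ)) = 2.64062/(2 × 0.187500) = 7.0417
P₀ = 1/(2.6250 + 7.0417) = 0.1034
Lq = P₀·a^2·ρ / (2!(1-ρ)²) = 0.103448 × 2.64062 × 0.812500 / (2 × 0.0351562) = 3.1566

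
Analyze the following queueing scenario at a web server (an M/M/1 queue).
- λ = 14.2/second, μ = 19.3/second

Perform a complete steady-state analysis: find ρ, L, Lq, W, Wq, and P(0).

Step 1: ρ = λ/μ = 14.2/19.3 = 0.7358
Step 2: L = λ/(μ-λ) = 14.2/5.10 = 2.7843
Step 3: Lq = λ²/(μ(μ-λ)) = 201.64/(19.3×5.10) = 2.0486
Step 4: W = 1/(μ-λ) = 1/5.10 = 0.19608
Step 5: Wq = λ/(μ(μ-λ)) = 14.2/(19.3×5.10) = 0.1443
Step 6: P(0) = 1-ρ = 0.2642
Verify: L = λW = 14.2×0.19608 = 2.7843 ✔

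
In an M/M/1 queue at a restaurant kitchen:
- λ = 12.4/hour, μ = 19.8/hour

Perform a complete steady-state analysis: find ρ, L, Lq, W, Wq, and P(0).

Step 1: ρ = λ/μ = 12.4/19.8 = 0.6263
Step 2: L = λ/(μ-λ) = 12.4/7.40 = 1.6757
Step 3: Lq = λ²/(μ(μ-λ)) = 153.76/(19.8×7.40) = 1.0494
Step 4: W = 1/(μ-λ) = 1/7.40 = 0.13514
Step 5: Wq = λ/(μ(μ-λ)) = 12.4/(19.8×7.40) = 0.08463
Step 6: P(0) = 1-ρ = 0.3737
Verify: L = λW = 12.4×0.13514 = 1.6757 ✔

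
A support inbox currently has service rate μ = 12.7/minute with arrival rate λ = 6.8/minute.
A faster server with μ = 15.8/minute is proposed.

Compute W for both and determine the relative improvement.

System 1: ρ₁ = 6.8/12.7 = 0.5354, W₁ = 1/(12.7-6.8) = 0.16949
System 2: ρ₂ = 6.8/15.8 = 0.4304, W₂ = 1/(15.8-6.8) = 0.11111
Improvement: (W₁-W₂)/W₁ = (0.16949-0.11111)/0.16949 = 34.44%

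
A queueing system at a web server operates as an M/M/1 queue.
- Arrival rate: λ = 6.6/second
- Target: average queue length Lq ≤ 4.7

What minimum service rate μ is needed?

For M/M/1: Lq = λ²/(μ(μ-λ))
Need Lq ≤ 4.7, i.e. μ(μ-λ) ≥ λ²/4.7
μ² - 6.6μ - 43.56/4.7 ≥ 0  →  μ² - 6.6μ - 9.268085 ≥ 0
Quadratic formula (positive root): μ = [λ + √(λ² + 4×9.268085)]/2
Discriminant: 43.56 + 4×9.268085 = 80.63234, √80.63234 = 8.9796
μ ≥ (6.6 + 8.9796)/2 = 7.7898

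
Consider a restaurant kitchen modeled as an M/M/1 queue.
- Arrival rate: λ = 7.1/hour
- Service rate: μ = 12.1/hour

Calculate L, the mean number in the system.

ρ = λ/μ = 7.1/12.1 = 0.5868
For M/M/1: L = λ/(μ-λ)
L = 7.1/(12.1-7.1) = 7.1/5.00
L = 1.4200 orders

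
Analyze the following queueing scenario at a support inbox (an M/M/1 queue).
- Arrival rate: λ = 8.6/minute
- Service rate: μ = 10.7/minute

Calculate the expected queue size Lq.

ρ = λ/μ = 8.6/10.7 = 0.8037
For M/M/1: Lq = λ²/(μ(μ-λ))
Lq = 73.96/(10.7 × 2.10)
Lq = 3.2915 emails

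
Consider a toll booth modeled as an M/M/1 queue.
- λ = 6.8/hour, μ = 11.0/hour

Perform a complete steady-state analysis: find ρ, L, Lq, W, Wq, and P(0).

Step 1: ρ = λ/μ = 6.8/11.0 = 0.6182
Step 2: L = λ/(μ-λ) = 6.8/4.20 = 1.6190
Step 3: Lq = λ²/(μ(μ-λ)) = 46.24/(11.0×4.20) = 1.0009
Step 4: W = 1/(μ-λ) = 1/4.20 = 0.238095
Step 5: Wq = λ/(μ(μ-λ)) = 6.8/(11.0×4.20) = 0.1472
Step 6: P(0) = 1-ρ = 0.3818
Verify: L = λW = 6.8×0.238095 = 1.6190 ✔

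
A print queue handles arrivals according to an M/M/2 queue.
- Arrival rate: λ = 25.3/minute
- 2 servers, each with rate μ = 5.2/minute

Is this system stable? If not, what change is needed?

Stability requires ρ = λ/(cμ) < 1
ρ = 25.3/(2 × 5.2) = 25.3/10.40 = 2.4327
Since 2.4327 ≥ 1, the system is UNSTABLE.
Need c > λ/μ = 25.3/5.2 = 4.87.
Minimum servers needed: c = 5.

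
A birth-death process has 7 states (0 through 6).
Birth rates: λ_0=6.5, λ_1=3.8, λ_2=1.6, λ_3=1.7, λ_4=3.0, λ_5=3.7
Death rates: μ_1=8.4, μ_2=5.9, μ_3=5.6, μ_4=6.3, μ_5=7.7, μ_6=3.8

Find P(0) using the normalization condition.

Ratios P(n)/P(0) = (λ₀···λₙ₋₁)/(μ₁···μₙ):
P(1)/P(0) = (6.5)/(8.4) = 0.7738
P(2)/P(0) = (6.5×3.8)/(8.4×5.9) = 0.4984
P(3)/P(0) = (6.5×3.8×1.6)/(8.4×5.9×5.6) = 0.1424
P(4)/P(0) = (6.5×3.8×1.6×1.7)/(8.4×5.9×5.6×6.3) = 0.03842
P(5)/P(0) = (6.5×3.8×1.6×1.7×3.0)/(8.4×5.9×5.6×6.3×7.7) = 0.01497
P(6)/P(0) = (6.5×3.8×1.6×1.7×3.0×3.7)/(8.4×5.9×5.6×6.3×7.7×3.8) = 0.01458

Normalization: ∑ P(n) = 1
P(0) × (1.0000 + 0.7738 + 0.4984 + 0.1424 + 0.03842 + 0.01497 + 0.01458) = 1
P(0) × 2.4826 = 1
P(0) = 1/2.4826 = 0.4028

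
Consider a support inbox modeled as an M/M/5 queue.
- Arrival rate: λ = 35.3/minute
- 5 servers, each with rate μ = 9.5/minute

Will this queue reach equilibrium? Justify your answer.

Stability requires ρ = λ/(cμ) < 1
ρ = 35.3/(5 × 9.5) = 35.3/47.50 = 0.7432
Since 0.7432 < 1, the system is STABLE.
The servers are busy 74.32% of the time.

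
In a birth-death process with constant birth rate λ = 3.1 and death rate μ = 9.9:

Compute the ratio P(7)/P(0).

For constant rates: P(n)/P(0) = (λ/μ)^n
P(7)/P(0) = (3.1/9.9)^7 = 0.31313^7 = 0.0002952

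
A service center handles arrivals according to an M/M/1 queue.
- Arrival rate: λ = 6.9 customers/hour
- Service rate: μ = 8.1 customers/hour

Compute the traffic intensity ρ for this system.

Server utilization: ρ = λ/μ
ρ = 6.9/8.1 = 0.8519
The server is busy 85.19% of the time.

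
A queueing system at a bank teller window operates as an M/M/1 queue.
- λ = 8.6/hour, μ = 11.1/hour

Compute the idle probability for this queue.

ρ = λ/μ = 8.6/11.1 = 0.7748
P(0) = 1 - ρ = 1 - 0.7748 = 0.2252
The server is idle 22.52% of the time.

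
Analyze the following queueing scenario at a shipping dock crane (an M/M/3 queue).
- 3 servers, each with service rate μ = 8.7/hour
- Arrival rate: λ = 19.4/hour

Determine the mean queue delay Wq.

Traffic intensity: ρ = λ/(cμ) = 19.4/(3×8.7) = 0.7433
Since ρ = 0.7433 < 1, system is stable.
Offered load a = λ/μ = cρ = 19.4/8.7 = 2.2299
P₀ = [ Σₙ₌₀^2 aⁿ/n! + a^3/(3!(1-ρ)) ]⁻¹
Σ = a^0/0! + a^1/1! + a^2/2! = 1.0000 + 2.2299 + 2.4862 = 5.7161
a^3/(3!(1-ρ)) = 11.08785/(6 × 0.2567050) = 7.1988
P₀ = 1/(5.7161 + 7.1988) = 0.07743
Lq = P₀·a^3·ρ / (3!(1-ρ)²) = 0.077430 × 11.0879 × 0.74330 / (6 × 0.065897) = 1.6140
Wq = Lq/λ = 1.61398/19.4 = 0.08319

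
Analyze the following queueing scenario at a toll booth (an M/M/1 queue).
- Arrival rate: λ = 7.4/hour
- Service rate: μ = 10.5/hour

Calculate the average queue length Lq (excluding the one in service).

ρ = λ/μ = 7.4/10.5 = 0.7048
For M/M/1: Lq = λ²/(μ(μ-λ))
Lq = 54.76/(10.5 × 3.10)
Lq = 1.6823 vehicles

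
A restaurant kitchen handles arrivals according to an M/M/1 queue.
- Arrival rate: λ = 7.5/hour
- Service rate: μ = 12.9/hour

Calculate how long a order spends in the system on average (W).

First, compute utilization: ρ = λ/μ = 7.5/12.9 = 0.5814
For M/M/1: W = 1/(μ-λ)
W = 1/(12.9-7.5) = 1/5.40
W = 0.1852 hours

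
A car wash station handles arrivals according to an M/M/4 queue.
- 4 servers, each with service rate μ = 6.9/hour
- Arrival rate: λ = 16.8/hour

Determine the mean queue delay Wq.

Traffic intensity: ρ = λ/(cμ) = 16.8/(4×6.9) = 0.6087
Since ρ = 0.6087 < 1, system is stable.
Offered load a = λ/μ = cρ = 16.8/6.9 = 2.4348
P₀ = [ Σₙ₌₀^3 aⁿ/n! + a^4/(4!(1-ρ)) ]⁻¹
Σ = a^0/0! + a^1/1! + a^2/2! + a^3/3! = 1.0000 + 2.4348 + 2.9641 + 2.4056 = 8.8045
a^4/(4!(1-ρ)) = 35.1432/(24 × 0.3913) = 3.7421
P₀ = 1/(8.8045 + 3.7421) = 0.07970
Lq = P₀·a^4·ρ / (4!(1-ρ)²) = 0.07970 × 35.1432 × 0.6087 / (24 × 0.1531) = 0.4640
Wq = Lq/λ = 0.4640/16.8 = 0.02762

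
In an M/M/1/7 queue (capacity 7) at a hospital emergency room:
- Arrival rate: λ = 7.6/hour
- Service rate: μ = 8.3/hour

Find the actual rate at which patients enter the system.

ρ = λ/μ = 7.6/8.3 = 0.915663
P₀ = (1-ρ)/(1-ρ^(K+1)) = (1-0.915663)/(1-0.915663^8) = 0.08434/0.5058 = 0.1667
P_K = P₀×ρ^K = 0.166733 × 0.915663^7 = 0.166733 × 0.539697 = 0.08999
λ_eff = λ(1-P_K) = 7.6 × (1 - 0.08999) = 7.6 × 0.91001 = 6.9161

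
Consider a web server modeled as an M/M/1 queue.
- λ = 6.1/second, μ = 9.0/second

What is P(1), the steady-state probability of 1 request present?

ρ = λ/μ = 6.1/9.0 = 0.6778
P(n) = (1-ρ)ρⁿ
P(1) = (1-0.6778) × 0.6778^1
P(1) = 0.3222 × 0.6778
P(1) = 0.2184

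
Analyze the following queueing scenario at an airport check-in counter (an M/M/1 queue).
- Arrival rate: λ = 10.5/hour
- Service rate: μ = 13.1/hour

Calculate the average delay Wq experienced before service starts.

First, compute utilization: ρ = λ/μ = 10.5/13.1 = 0.8015
For M/M/1: Wq = λ/(μ(μ-λ))
Wq = 10.5/(13.1 × (13.1-10.5))
Wq = 10.5/(13.1 × 2.60)
Wq = 0.3083 hours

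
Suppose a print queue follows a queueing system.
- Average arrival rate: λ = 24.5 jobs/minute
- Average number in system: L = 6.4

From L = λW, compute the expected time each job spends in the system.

Little's Law: L = λW, so W = L/λ
W = 6.4/24.5 = 0.2612 minutes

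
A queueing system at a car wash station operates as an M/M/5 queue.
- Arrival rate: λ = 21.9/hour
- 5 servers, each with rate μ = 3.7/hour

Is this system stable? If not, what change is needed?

Stability requires ρ = λ/(cμ) < 1
ρ = 21.9/(5 × 3.7) = 21.9/18.50 = 1.1838
Since 1.1838 ≥ 1, the system is UNSTABLE.
Need c > λ/μ = 21.9/3.7 = 5.92.
Minimum servers needed: c = 6.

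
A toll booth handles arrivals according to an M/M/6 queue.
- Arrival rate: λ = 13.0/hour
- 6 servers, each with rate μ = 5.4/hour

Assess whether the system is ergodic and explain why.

Stability requires ρ = λ/(cμ) < 1
ρ = 13.0/(6 × 5.4) = 13.0/32.40 = 0.4012
Since 0.4012 < 1, the system is STABLE.
The servers are busy 40.12% of the time.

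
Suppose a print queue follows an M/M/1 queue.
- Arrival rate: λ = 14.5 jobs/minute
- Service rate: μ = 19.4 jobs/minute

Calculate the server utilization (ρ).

Server utilization: ρ = λ/μ
ρ = 14.5/19.4 = 0.7474
The server is busy 74.74% of the time.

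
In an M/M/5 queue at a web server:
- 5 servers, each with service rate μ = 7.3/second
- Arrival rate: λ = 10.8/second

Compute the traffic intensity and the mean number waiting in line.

Traffic intensity: ρ = λ/(cμ) = 10.8/(5×7.3) = 0.2959
Since ρ = 0.2959 < 1, system is stable.
Offered load a = λ/μ = cρ = 10.8/7.3 = 1.4795
P₀ = [ Σₙ₌₀^4 aⁿ/n! + a^5/(5!(1-ρ)) ]⁻¹
Σ = a^0/0! + a^1/1! + a^2/2! + a^3/3! + a^4/4! = 1.0000 + 1.4795 + 1.0944 + 0.5397 + 0.1996 = 4.3132
a^5/(5!(1-ρ)) = 7.0877/(120 × 0.70411) = 0.08388
P₀ = 1/(4.3132 + 0.08388) = 0.2274
Lq = P₀·a^5·ρ / (5!(1-ρ)²) = 0.22743 × 7.0877 × 0.29589 / (120 × 0.49577) = 0.008017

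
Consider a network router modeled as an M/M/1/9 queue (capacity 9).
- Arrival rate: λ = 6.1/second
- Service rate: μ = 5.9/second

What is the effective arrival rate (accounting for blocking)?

ρ = λ/μ = 6.1/5.9 = 1.0339
P₀ = (1-ρ)/(1-ρ^(K+1)) = (1-1.0339)/(1-1.0339^10) = -0.033900/-0.39568 = 0.08568
P_K = P₀×ρ^K = 0.08568 × 1.0339^9 = 0.08568 × 1.3499 = 0.1157
λ_eff = λ(1-P_K) = 6.1 × (1 - 0.11565) = 6.1 × 0.88435 = 5.3945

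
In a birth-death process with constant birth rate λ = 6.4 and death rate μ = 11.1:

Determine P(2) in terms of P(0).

For constant rates: P(n)/P(0) = (λ/μ)^n
P(2)/P(0) = (6.4/11.1)^2 = 0.57658^2 = 0.3324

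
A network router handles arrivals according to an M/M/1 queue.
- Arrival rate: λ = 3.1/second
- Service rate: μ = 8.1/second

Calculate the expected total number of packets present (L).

ρ = λ/μ = 3.1/8.1 = 0.3827
For M/M/1: L = λ/(μ-λ)
L = 3.1/(8.1-3.1) = 3.1/5.00
L = 0.6200 packets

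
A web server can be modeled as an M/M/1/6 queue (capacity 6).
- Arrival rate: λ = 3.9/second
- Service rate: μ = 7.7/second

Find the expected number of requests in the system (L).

ρ = λ/μ = 3.9/7.7 = 0.506494
P₀ = (1-ρ)/(1-ρ^(K+1)) = (1-0.506494)/(1-0.506494^7) = 0.4935/0.9914 = 0.4978
P_K = P₀×ρ^K = 0.49776 × 0.506494^6 = 0.49776 × 0.016883 = 0.008404
L = ρ[1 - (K+1)ρ^K + Kρ^(K+1)] / [(1-ρ)(1-ρ^(K+1))]
L = 0.506494 × (1 - 7×0.016883 + 6×0.0085511) / ((1 - 0.506494) × (1 - 0.0085511)) = 0.9659 requests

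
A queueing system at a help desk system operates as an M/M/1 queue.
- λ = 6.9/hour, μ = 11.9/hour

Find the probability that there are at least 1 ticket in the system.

ρ = λ/μ = 6.9/11.9 = 0.5798
P(N ≥ n) = ρⁿ
P(N ≥ 1) = 0.5798^1
P(N ≥ 1) = 0.5798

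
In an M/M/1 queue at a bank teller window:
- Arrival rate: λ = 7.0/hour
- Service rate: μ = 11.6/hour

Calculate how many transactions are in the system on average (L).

ρ = λ/μ = 7.0/11.6 = 0.6034
For M/M/1: L = λ/(μ-λ)
L = 7.0/(11.6-7.0) = 7.0/4.60
L = 1.5217 transactions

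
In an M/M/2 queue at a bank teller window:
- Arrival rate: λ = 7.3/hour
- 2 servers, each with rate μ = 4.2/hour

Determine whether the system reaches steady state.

Stability requires ρ = λ/(cμ) < 1
ρ = 7.3/(2 × 4.2) = 7.3/8.40 = 0.8690
Since 0.8690 < 1, the system is STABLE.
The servers are busy 86.90% of the time.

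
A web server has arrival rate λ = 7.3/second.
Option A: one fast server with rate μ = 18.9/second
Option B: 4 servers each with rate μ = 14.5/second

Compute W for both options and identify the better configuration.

Option A: single server μ = 18.9 (M/M/1)
  ρ_A = 7.3/18.9 = 0.3862
  W_A = 1/(μ-λ) = 1/(18.9-7.3) = 1/11.60 = 0.08621

Option B: 4 servers μ = 14.5 (M/M/4)
  ρ_B = λ/(cμ) = 7.3/(4×14.5) = 0.1259
  Offered load a = λ/μ = cρ = 7.3/14.5 = 0.5034
  P₀ = [ Σₙ₌₀^3 aⁿ/n! + a^4/(4!(1-ρ)) ]⁻¹
  Σ = a^0/0! + a^1/1! + a^2/2! + a^3/3! = 1.0000 + 0.5034 + 0.1267 + 0.02127 = 1.6514
  a^4/(4!(1-ρ)) = 0.06424/(24 × 0.8741) = 0.003062
  P₀ = 1/(1.6514 + 0.003062) = 0.6044
  Lq = P₀·a^4·ρ / (4!(1-ρ)²) = 0.60441 × 0.064242 × 0.12586 / (24 × 0.76412) = 0.0002665
  Wq_B = Lq/λ = 0.00026649/7.3 = 0.000036505
  W_B = Wq_B + 1/μ = 0.000036505 + 0.068966 = 0.06900

Since W_B = 0.06900 < W_A = 0.08621, Option B (multiple servers) has the shorter time in system.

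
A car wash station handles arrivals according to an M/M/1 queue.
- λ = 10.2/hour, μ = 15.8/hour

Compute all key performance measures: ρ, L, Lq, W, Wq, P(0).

Step 1: ρ = λ/μ = 10.2/15.8 = 0.6456
Step 2: L = λ/(μ-λ) = 10.2/5.60 = 1.8214
Step 3: Lq = λ²/(μ(μ-λ)) = 104.04/(15.8×5.60) = 1.1759
Step 4: W = 1/(μ-λ) = 1/5.60 = 0.17857
Step 5: Wq = λ/(μ(μ-λ)) = 10.2/(15.8×5.60) = 0.1153
Step 6: P(0) = 1-ρ = 0.3544
Verify: L = λW = 10.2×0.17857 = 1.8214 ✔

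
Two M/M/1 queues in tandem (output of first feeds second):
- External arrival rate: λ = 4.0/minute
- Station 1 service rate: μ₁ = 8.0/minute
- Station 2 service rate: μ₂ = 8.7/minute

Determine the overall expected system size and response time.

By Jackson's theorem, each station behaves as independent M/M/1.
Station 1: ρ₁ = 4.0/8.0 = 0.5000, L₁ = ρ₁/(1-ρ₁) = λ/(μ₁-λ) = 4.0/4.00 = 1.0000
Station 2: ρ₂ = 4.0/8.7 = 0.4598, L₂ = ρ₂/(1-ρ₂) = λ/(μ₂-λ) = 4.0/4.70 = 0.8511
Total: L = L₁ + L₂ = 1.0000 + 0.8511 = 1.8511
W = L/λ = 1.8511/4.0 = 0.4628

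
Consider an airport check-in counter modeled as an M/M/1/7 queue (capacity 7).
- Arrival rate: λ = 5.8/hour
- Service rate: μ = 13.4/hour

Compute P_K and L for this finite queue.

ρ = λ/μ = 5.8/13.4 = 0.43284
P₀ = (1-ρ)/(1-ρ^(K+1)) = (1-0.43284)/(1-0.43284^8) = 0.5672/0.9988 = 0.5679
P_K = P₀×ρ^K = 0.5679 × 0.43284^7 = 0.5679 × 0.002846 = 0.001616
Blocking probability P_7 = 0.001616 (0.16%)
L = ρ[1 - (K+1)ρ^K + Kρ^(K+1)] / [(1-ρ)(1-ρ^(K+1))]
L = 0.43284 × (1 - 8×0.002846 + 7×0.001232) / ((1 - 0.43284) × (1 - 0.001232)) = 0.7533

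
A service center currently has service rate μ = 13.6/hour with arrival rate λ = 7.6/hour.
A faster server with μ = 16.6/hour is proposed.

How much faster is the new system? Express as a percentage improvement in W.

System 1: ρ₁ = 7.6/13.6 = 0.5588, W₁ = 1/(13.6-7.6) = 0.166667
System 2: ρ₂ = 7.6/16.6 = 0.4578, W₂ = 1/(16.6-7.6) = 0.111111
Improvement: (W₁-W₂)/W₁ = (0.166667-0.111111)/0.166667 = 33.33%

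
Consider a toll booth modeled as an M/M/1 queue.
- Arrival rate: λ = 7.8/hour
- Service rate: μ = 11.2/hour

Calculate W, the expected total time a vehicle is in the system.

First, compute utilization: ρ = λ/μ = 7.8/11.2 = 0.6964
For M/M/1: W = 1/(μ-λ)
W = 1/(11.2-7.8) = 1/3.40
W = 0.2941 hours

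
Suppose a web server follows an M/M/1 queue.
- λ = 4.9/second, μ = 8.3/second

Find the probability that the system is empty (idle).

ρ = λ/μ = 4.9/8.3 = 0.5904
P(0) = 1 - ρ = 1 - 0.5904 = 0.4096
The server is idle 40.96% of the time.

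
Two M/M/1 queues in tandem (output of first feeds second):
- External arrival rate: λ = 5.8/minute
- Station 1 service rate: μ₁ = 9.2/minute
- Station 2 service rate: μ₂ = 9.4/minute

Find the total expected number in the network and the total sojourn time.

By Jackson's theorem, each station behaves as independent M/M/1.
Station 1: ρ₁ = 5.8/9.2 = 0.6304, L₁ = ρ₁/(1-ρ₁) = λ/(μ₁-λ) = 5.8/3.40 = 1.7059
Station 2: ρ₂ = 5.8/9.4 = 0.6170, L₂ = ρ₂/(1-ρ₂) = λ/(μ₂-λ) = 5.8/3.60 = 1.6111
Total: L = L₁ + L₂ = 1.7059 + 1.6111 = 3.3170
W = L/λ = 3.3170/5.8 = 0.5719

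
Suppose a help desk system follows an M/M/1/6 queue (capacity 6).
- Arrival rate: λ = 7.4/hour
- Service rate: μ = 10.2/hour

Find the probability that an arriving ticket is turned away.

ρ = λ/μ = 7.4/10.2 = 0.7255
P₀ = (1-ρ)/(1-ρ^(K+1)) = (1-0.7255)/(1-0.7255^7) = 0.2745/0.8942 = 0.3070
P_K = P₀×ρ^K = 0.3070 × 0.7255^6 = 0.3070 × 0.1458 = 0.04476
Blocking probability = 4.48%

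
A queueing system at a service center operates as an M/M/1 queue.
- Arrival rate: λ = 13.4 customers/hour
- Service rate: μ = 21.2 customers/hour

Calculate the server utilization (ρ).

Server utilization: ρ = λ/μ
ρ = 13.4/21.2 = 0.6321
The server is busy 63.21% of the time.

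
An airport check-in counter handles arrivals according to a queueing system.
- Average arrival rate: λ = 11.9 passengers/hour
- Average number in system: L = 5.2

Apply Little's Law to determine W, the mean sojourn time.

Little's Law: L = λW, so W = L/λ
W = 5.2/11.9 = 0.4370 hours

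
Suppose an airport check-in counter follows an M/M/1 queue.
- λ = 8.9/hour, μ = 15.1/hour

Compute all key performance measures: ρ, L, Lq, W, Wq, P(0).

Step 1: ρ = λ/μ = 8.9/15.1 = 0.5894
Step 2: L = λ/(μ-λ) = 8.9/6.20 = 1.4355
Step 3: Lq = λ²/(μ(μ-λ)) = 79.21/(15.1×6.20) = 0.8461
Step 4: W = 1/(μ-λ) = 1/6.20 = 0.16129
Step 5: Wq = λ/(μ(μ-λ)) = 8.9/(15.1×6.20) = 0.09507
Step 6: P(0) = 1-ρ = 0.4106
Verify: L = λW = 8.9×0.16129 = 1.4355 ✔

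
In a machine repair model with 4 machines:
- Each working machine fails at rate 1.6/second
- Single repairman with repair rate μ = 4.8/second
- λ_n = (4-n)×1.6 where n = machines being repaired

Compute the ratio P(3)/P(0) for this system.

P(3)/P(0) = ∏_{i=0}^{3-1} λ_i/μ_{i+1}
= (4-0)×1.6/4.8 × (4-1)×1.6/4.8 × (4-2)×1.6/4.8
= 0.8889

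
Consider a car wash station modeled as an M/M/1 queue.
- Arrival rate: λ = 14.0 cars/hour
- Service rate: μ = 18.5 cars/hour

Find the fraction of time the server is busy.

Server utilization: ρ = λ/μ
ρ = 14.0/18.5 = 0.7568
The server is busy 75.68% of the time.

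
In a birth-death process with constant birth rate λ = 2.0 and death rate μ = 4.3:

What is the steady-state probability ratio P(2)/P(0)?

For constant rates: P(n)/P(0) = (λ/μ)^n
P(2)/P(0) = (2.0/4.3)^2 = 0.4651^2 = 0.2163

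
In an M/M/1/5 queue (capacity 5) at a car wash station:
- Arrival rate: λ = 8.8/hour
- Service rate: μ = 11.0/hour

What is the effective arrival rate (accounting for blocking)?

ρ = λ/μ = 8.8/11.0 = 0.8000
P₀ = (1-ρ)/(1-ρ^(K+1)) = (1-0.8000)/(1-0.8000^6) = 0.20000/0.73786 = 0.2711
P_K = P₀×ρ^K = 0.27106 × 0.8000^5 = 0.27106 × 0.32768 = 0.08882
λ_eff = λ(1-P_K) = 8.8 × (1 - 0.08882) = 8.8 × 0.91118 = 8.0184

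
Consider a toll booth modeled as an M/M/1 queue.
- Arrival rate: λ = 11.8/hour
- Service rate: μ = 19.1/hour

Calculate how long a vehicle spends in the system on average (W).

First, compute utilization: ρ = λ/μ = 11.8/19.1 = 0.6178
For M/M/1: W = 1/(μ-λ)
W = 1/(19.1-11.8) = 1/7.30
W = 0.1370 hours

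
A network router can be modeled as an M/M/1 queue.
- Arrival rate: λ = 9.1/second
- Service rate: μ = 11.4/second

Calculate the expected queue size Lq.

ρ = λ/μ = 9.1/11.4 = 0.7982
For M/M/1: Lq = λ²/(μ(μ-λ))
Lq = 82.81/(11.4 × 2.30)
Lq = 3.1583 packets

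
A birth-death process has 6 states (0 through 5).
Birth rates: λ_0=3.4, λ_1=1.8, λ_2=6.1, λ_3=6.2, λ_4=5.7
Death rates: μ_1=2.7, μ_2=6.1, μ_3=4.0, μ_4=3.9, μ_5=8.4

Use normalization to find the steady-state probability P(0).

Ratios P(n)/P(0) = (λ₀···λₙ₋₁)/(μ₁···μₙ):
P(1)/P(0) = (3.4)/(2.7) = 1.2593
P(2)/P(0) = (3.4×1.8)/(2.7×6.1) = 0.37158
P(3)/P(0) = (3.4×1.8×6.1)/(2.7×6.1×4.0) = 0.56667
P(4)/P(0) = (3.4×1.8×6.1×6.2)/(2.7×6.1×4.0×3.9) = 0.90085
P(5)/P(0) = (3.4×1.8×6.1×6.2×5.7)/(2.7×6.1×4.0×3.9×8.4) = 0.61129

Normalization: ∑ P(n) = 1
P(0) × (1.0000 + 1.2593 + 0.37158 + 0.56667 + 0.90085 + 0.61129) = 1
P(0) × 4.7097 = 1
P(0) = 1/4.7097 = 0.2123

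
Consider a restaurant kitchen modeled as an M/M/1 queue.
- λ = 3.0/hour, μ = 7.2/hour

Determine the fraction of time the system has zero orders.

ρ = λ/μ = 3.0/7.2 = 0.4167
P(0) = 1 - ρ = 1 - 0.4167 = 0.5833
The server is idle 58.33% of the time.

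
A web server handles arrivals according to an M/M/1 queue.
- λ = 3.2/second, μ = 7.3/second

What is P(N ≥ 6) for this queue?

ρ = λ/μ = 3.2/7.3 = 0.438356
P(N ≥ n) = ρⁿ
P(N ≥ 6) = 0.438356^6
P(N ≥ 6) = 0.007095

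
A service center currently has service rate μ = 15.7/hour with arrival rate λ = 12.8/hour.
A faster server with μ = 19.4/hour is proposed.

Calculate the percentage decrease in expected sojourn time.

System 1: ρ₁ = 12.8/15.7 = 0.8153, W₁ = 1/(15.7-12.8) = 0.3448
System 2: ρ₂ = 12.8/19.4 = 0.6598, W₂ = 1/(19.4-12.8) = 0.1515
Improvement: (W₁-W₂)/W₁ = (0.3448-0.1515)/0.3448 = 56.06%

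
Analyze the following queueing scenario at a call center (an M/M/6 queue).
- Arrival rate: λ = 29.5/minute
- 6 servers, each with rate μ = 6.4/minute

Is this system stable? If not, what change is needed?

Stability requires ρ = λ/(cμ) < 1
ρ = 29.5/(6 × 6.4) = 29.5/38.40 = 0.7682
Since 0.7682 < 1, the system is STABLE.
The servers are busy 76.82% of the time.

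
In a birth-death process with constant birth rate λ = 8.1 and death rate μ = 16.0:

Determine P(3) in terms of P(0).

For constant rates: P(n)/P(0) = (λ/μ)^n
P(3)/P(0) = (8.1/16.0)^3 = 0.5062^3 = 0.1297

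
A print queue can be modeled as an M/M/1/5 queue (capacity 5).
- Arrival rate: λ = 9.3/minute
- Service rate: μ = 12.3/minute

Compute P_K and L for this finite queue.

ρ = λ/μ = 9.3/12.3 = 0.7561
P₀ = (1-ρ)/(1-ρ^(K+1)) = (1-0.7561)/(1-0.7561^6) = 0.2439/0.8132 = 0.2999
P_K = P₀×ρ^K = 0.29994 × 0.7561^5 = 0.29994 × 0.24711 = 0.07412
Blocking probability P_5 = 0.07412 (7.41%)
L = ρ[1 - (K+1)ρ^K + Kρ^(K+1)] / [(1-ρ)(1-ρ^(K+1))]
L = 0.7561 × (1 - 6×0.24711 + 5×0.18684) / ((1 - 0.7561) × (1 - 0.18684)) = 1.7214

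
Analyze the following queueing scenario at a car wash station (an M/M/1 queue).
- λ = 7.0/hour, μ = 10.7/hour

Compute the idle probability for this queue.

ρ = λ/μ = 7.0/10.7 = 0.6542
P(0) = 1 - ρ = 1 - 0.6542 = 0.3458
The server is idle 34.58% of the time.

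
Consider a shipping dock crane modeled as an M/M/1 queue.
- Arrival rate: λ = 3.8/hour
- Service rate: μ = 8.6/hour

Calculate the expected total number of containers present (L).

ρ = λ/μ = 3.8/8.6 = 0.4419
For M/M/1: L = λ/(μ-λ)
L = 3.8/(8.6-3.8) = 3.8/4.80
L = 0.7917 containers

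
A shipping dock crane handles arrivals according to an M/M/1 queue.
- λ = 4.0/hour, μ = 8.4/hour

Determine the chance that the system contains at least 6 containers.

ρ = λ/μ = 4.0/8.4 = 0.4762
P(N ≥ n) = ρⁿ
P(N ≥ 6) = 0.4762^6
P(N ≥ 6) = 0.01166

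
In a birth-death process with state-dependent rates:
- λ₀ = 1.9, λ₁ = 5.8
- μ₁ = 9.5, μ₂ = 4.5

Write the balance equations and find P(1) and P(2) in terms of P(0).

Balance equations:
State 0: λ₀P₀ = μ₁P₁ → P₁ = (λ₀/μ₁)P₀ = (1.9/9.5)P₀ = 0.2000P₀
State 1: P₂ = (λ₀λ₁)/(μ₁μ₂)P₀ = (1.9×5.8)/(9.5×4.5)P₀ = 0.2578P₀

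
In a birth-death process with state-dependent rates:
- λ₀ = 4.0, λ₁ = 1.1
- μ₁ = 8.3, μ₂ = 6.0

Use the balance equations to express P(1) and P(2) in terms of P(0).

Balance equations:
State 0: λ₀P₀ = μ₁P₁ → P₁ = (λ₀/μ₁)P₀ = (4.0/8.3)P₀ = 0.4819P₀
State 1: P₂ = (λ₀λ₁)/(μ₁μ₂)P₀ = (4.0×1.1)/(8.3×6.0)P₀ = 0.08835P₀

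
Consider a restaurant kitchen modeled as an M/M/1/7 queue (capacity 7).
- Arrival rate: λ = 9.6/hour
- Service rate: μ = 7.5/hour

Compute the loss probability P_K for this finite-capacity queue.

ρ = λ/μ = 9.6/7.5 = 1.2800
P₀ = (1-ρ)/(1-ρ^(K+1)) = (1-1.2800)/(1-1.2800^8) = -0.2800/-6.2058 = 0.04512
P_K = P₀×ρ^K = 0.04512 × 1.2800^7 = 0.04512 × 5.6295 = 0.2540
Blocking probability = 25.40%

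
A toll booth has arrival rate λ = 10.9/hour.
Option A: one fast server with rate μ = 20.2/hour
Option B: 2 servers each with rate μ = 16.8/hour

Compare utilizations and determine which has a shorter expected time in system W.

Option A: single server μ = 20.2 (M/M/1)
  ρ_A = 10.9/20.2 = 0.5396
  W_A = 1/(μ-λ) = 1/(20.2-10.9) = 1/9.30 = 0.1075

Option B: 2 servers μ = 16.8 (M/M/2)
  ρ_B = λ/(cμ) = 10.9/(2×16.8) = 0.3244
  Offered load a = λ/μ = cρ = 10.9/16.8 = 0.6488
  P₀ = [ Σₙ₌₀^1 aⁿ/n! + a^2/(2!(1-ρ)) ]⁻¹
  Σ = a^0/0! + a^1/1! = 1.0000 + 0.6488 = 1.6488
  a^2/(2!(1-ρ)) = 0.42095/(2 × 0.67560) = 0.3115
  P₀ = 1/(1.6488 + 0.3115) = 0.5101
  Lq = P₀·a^2·ρ / (2!(1-ρ)²) = 0.51011 × 0.42095 × 0.32440 / (2 × 0.45643) = 0.07631
  Wq_B = Lq/λ = 0.07631/10.9 = 0.007001
  W_B = Wq_B + 1/μ = 0.007001 + 0.05952 = 0.06652

Since W_B = 0.06652 < W_A = 0.1075, Option B (multiple servers) has the shorter time in system.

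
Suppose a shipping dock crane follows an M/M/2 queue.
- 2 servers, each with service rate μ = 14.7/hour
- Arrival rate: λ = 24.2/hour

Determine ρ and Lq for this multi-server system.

Traffic intensity: ρ = λ/(cμ) = 24.2/(2×14.7) = 0.8231
Since ρ = 0.8231 < 1, system is stable.
Offered load a = λ/μ = cρ = 24.2/14.7 = 1.6463
P₀ = [ Σₙ₌₀^1 aⁿ/n! + a^2/(2!(1-ρ)) ]⁻¹
Σ = a^0/0! + a^1/1! = 1.0000 + 1.6463 = 2.6463
a^2/(2!(1-ρ)) = 2.71017/(2 × 0.176871) = 7.6614
P₀ = 1/(2.6463 + 7.6614) = 0.09701
Lq = P₀·a^2·ρ / (2!(1-ρ)²) = 0.0970149 × 2.71017 × 0.823129 / (2 × 0.0312833) = 3.4591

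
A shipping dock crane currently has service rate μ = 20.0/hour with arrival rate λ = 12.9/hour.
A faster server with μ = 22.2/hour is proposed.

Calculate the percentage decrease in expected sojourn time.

System 1: ρ₁ = 12.9/20.0 = 0.6450, W₁ = 1/(20.0-12.9) = 0.14085
System 2: ρ₂ = 12.9/22.2 = 0.5811, W₂ = 1/(22.2-12.9) = 0.10753
Improvement: (W₁-W₂)/W₁ = (0.14085-0.10753)/0.14085 = 23.66%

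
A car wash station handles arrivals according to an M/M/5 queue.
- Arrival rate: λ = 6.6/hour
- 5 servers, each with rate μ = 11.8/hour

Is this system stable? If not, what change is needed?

Stability requires ρ = λ/(cμ) < 1
ρ = 6.6/(5 × 11.8) = 6.6/59.00 = 0.1119
Since 0.1119 < 1, the system is STABLE.
The servers are busy 11.19% of the time.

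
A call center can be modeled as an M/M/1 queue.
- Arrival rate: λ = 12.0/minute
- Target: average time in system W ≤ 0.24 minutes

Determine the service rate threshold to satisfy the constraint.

For M/M/1: W = 1/(μ-λ)
Need W ≤ 0.24, so 1/(μ-λ) ≤ 0.24
μ - λ ≥ 1/0.24 = 4.1667
μ ≥ 12.0 + 4.1667 = 16.1667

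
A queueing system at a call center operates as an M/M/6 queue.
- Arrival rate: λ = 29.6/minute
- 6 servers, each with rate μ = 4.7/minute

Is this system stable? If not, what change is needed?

Stability requires ρ = λ/(cμ) < 1
ρ = 29.6/(6 × 4.7) = 29.6/28.20 = 1.0496
Since 1.0496 ≥ 1, the system is UNSTABLE.
Need c > λ/μ = 29.6/4.7 = 6.30.
Minimum servers needed: c = 7.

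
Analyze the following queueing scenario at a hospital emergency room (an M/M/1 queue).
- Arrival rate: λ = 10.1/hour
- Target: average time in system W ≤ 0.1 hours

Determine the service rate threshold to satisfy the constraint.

For M/M/1: W = 1/(μ-λ)
Need W ≤ 0.1, so 1/(μ-λ) ≤ 0.1
μ - λ ≥ 1/0.1 = 10.0000
μ ≥ 10.1 + 10.0000 = 20.1000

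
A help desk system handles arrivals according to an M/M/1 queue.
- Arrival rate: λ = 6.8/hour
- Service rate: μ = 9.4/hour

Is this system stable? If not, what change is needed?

Stability requires ρ = λ/(cμ) < 1
ρ = 6.8/(1 × 9.4) = 6.8/9.40 = 0.7234
Since 0.7234 < 1, the system is STABLE.
The server is busy 72.34% of the time.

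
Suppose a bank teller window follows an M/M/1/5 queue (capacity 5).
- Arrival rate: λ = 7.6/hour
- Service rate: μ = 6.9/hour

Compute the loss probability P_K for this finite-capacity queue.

ρ = λ/μ = 7.6/6.9 = 1.10145
P₀ = (1-ρ)/(1-ρ^(K+1)) = (1-1.10145)/(1-1.10145^6) = -0.10145/-0.78562 = 0.1291
P_K = P₀×ρ^K = 0.1291 × 1.10145^5 = 0.1291 × 1.6212 = 0.2093
Blocking probability = 20.93%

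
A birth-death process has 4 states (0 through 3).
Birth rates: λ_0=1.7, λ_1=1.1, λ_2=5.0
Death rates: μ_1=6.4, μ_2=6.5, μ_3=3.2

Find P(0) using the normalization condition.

Ratios P(n)/P(0) = (λ₀···λₙ₋₁)/(μ₁···μₙ):
P(1)/P(0) = (1.7)/(6.4) = 0.2656
P(2)/P(0) = (1.7×1.1)/(6.4×6.5) = 0.04495
P(3)/P(0) = (1.7×1.1×5.0)/(6.4×6.5×3.2) = 0.07024

Normalization: ∑ P(n) = 1
P(0) × (1.0000 + 0.2656 + 0.04495 + 0.07024) = 1
P(0) × 1.3808 = 1
P(0) = 1/1.3808 = 0.7242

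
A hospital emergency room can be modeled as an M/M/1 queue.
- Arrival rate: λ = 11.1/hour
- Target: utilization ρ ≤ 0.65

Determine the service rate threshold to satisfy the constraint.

ρ = λ/μ, so μ = λ/ρ
μ ≥ 11.1/0.65 = 17.0769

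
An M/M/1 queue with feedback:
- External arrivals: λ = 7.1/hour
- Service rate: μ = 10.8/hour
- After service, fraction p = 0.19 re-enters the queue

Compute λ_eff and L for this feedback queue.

Effective arrival rate: λ_eff = λ/(1-p) = 7.1/(1-0.19) = 7.1/0.81 = 8.76543
ρ = λ_eff/μ = 8.76543/10.8 = 0.811614
L = ρ/(1-ρ) = 0.811614/(1-0.811614) = 4.3083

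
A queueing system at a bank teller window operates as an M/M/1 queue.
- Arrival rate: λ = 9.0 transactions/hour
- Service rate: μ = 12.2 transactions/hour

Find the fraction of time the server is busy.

Server utilization: ρ = λ/μ
ρ = 9.0/12.2 = 0.7377
The server is busy 73.77% of the time.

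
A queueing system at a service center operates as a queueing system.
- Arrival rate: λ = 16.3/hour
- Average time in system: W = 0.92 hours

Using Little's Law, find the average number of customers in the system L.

Little's Law: L = λW
L = 16.3 × 0.92 = 14.9960 customers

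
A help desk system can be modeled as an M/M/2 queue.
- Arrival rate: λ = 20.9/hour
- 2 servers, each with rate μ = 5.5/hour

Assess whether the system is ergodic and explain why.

Stability requires ρ = λ/(cμ) < 1
ρ = 20.9/(2 × 5.5) = 20.9/11.00 = 1.9000
Since 1.9000 ≥ 1, the system is UNSTABLE.
Need c > λ/μ = 20.9/5.5 = 3.80.
Minimum servers needed: c = 4.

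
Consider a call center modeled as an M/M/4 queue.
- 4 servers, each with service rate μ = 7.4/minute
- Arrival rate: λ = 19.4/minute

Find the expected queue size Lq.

Traffic intensity: ρ = λ/(cμ) = 19.4/(4×7.4) = 0.6554
Since ρ = 0.6554 < 1, system is stable.
Offered load a = λ/μ = cρ = 19.4/7.4 = 2.6216
P₀ = [ Σₙ₌₀^3 aⁿ/n! + a^4/(4!(1-ρ)) ]⁻¹
Σ = a^0/0! + a^1/1! + a^2/2! + a^3/3! = 1.00000 + 2.62162 + 3.43645 + 3.00302 = 10.0611
a^4/(4!(1-ρ)) = 47.2368/(24 × 0.344595) = 5.7116
P₀ = 1/(10.0611 + 5.7116) = 0.06340
Lq = P₀·a^4·ρ / (4!(1-ρ)²) = 0.063401 × 47.2368 × 0.65541 / (24 × 0.11875) = 0.6887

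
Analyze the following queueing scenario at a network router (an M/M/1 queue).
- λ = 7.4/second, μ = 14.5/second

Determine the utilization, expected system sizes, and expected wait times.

Step 1: ρ = λ/μ = 7.4/14.5 = 0.5103
Step 2: L = λ/(μ-λ) = 7.4/7.10 = 1.0423
Step 3: Lq = λ²/(μ(μ-λ)) = 54.76/(14.5×7.10) = 0.5319
Step 4: W = 1/(μ-λ) = 1/7.10 = 0.14085
Step 5: Wq = λ/(μ(μ-λ)) = 7.4/(14.5×7.10) = 0.07188
Step 6: P(0) = 1-ρ = 0.4897
Verify: L = λW = 7.4×0.14085 = 1.0423 ✔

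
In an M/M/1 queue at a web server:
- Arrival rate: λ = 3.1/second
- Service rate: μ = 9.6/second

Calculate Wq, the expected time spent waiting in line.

First, compute utilization: ρ = λ/μ = 3.1/9.6 = 0.3229
For M/M/1: Wq = λ/(μ(μ-λ))
Wq = 3.1/(9.6 × (9.6-3.1))
Wq = 3.1/(9.6 × 6.50)
Wq = 0.04968 seconds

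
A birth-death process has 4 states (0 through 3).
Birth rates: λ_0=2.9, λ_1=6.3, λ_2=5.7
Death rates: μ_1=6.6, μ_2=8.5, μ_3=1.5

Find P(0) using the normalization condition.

Ratios P(n)/P(0) = (λ₀···λₙ₋₁)/(μ₁···μₙ):
P(1)/P(0) = (2.9)/(6.6) = 0.4394
P(2)/P(0) = (2.9×6.3)/(6.6×8.5) = 0.3257
P(3)/P(0) = (2.9×6.3×5.7)/(6.6×8.5×1.5) = 1.2375

Normalization: ∑ P(n) = 1
P(0) × (1.0000 + 0.4394 + 0.3257 + 1.2375) = 1
P(0) × 3.0026 = 1
P(0) = 1/3.0026 = 0.3330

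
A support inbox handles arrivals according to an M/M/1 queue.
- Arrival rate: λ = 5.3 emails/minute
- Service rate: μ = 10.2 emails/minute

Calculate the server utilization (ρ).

Server utilization: ρ = λ/μ
ρ = 5.3/10.2 = 0.5196
The server is busy 51.96% of the time.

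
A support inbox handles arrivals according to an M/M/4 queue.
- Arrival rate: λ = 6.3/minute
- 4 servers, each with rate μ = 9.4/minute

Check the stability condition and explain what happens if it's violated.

Stability requires ρ = λ/(cμ) < 1
ρ = 6.3/(4 × 9.4) = 6.3/37.60 = 0.1676
Since 0.1676 < 1, the system is STABLE.
The servers are busy 16.76% of the time.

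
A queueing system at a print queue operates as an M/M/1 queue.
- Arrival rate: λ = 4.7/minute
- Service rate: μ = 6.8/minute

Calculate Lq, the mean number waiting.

ρ = λ/μ = 4.7/6.8 = 0.6912
For M/M/1: Lq = λ²/(μ(μ-λ))
Lq = 22.09/(6.8 × 2.10)
Lq = 1.5469 jobs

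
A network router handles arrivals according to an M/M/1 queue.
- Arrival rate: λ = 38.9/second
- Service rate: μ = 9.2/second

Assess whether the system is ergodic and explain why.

Stability requires ρ = λ/(cμ) < 1
ρ = 38.9/(1 × 9.2) = 38.9/9.20 = 4.2283
Since 4.2283 ≥ 1, the system is UNSTABLE.
Queue grows without bound. Need μ > λ = 38.9.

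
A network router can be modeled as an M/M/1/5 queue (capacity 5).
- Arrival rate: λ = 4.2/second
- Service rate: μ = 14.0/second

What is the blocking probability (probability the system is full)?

ρ = λ/μ = 4.2/14.0 = 0.3000
P₀ = (1-ρ)/(1-ρ^(K+1)) = (1-0.3000)/(1-0.3000^6) = 0.7000/0.9993 = 0.7005
P_K = P₀×ρ^K = 0.7005 × 0.3000^5 = 0.7005 × 0.002430 = 0.001702
Blocking probability = 0.17%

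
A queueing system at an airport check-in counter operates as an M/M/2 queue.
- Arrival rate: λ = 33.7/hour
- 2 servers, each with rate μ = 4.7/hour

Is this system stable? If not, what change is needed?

Stability requires ρ = λ/(cμ) < 1
ρ = 33.7/(2 × 4.7) = 33.7/9.40 = 3.5851
Since 3.5851 ≥ 1, the system is UNSTABLE.
Need c > λ/μ = 33.7/4.7 = 7.17.
Minimum servers needed: c = 8.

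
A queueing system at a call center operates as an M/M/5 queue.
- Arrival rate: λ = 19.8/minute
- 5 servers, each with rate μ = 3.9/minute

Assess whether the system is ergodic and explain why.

Stability requires ρ = λ/(cμ) < 1
ρ = 19.8/(5 × 3.9) = 19.8/19.50 = 1.0154
Since 1.0154 ≥ 1, the system is UNSTABLE.
Need c > λ/μ = 19.8/3.9 = 5.08.
Minimum servers needed: c = 6.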